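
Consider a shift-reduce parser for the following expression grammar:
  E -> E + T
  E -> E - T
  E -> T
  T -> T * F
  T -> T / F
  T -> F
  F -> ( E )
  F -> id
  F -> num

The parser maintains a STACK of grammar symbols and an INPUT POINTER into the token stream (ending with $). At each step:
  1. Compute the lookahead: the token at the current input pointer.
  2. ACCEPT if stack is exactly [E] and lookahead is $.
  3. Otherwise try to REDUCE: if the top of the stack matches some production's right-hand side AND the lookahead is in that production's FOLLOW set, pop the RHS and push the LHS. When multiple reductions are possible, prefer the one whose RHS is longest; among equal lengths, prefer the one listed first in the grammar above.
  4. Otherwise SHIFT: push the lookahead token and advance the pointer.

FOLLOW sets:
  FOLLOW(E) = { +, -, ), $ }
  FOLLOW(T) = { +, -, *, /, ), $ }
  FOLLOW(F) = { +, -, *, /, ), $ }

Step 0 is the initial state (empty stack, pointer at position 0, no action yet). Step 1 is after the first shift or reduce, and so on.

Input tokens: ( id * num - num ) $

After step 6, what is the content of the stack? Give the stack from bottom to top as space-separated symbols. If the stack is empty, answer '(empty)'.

Answer: ( T * num

Derivation:
Step 1: shift (. Stack=[(] ptr=1 lookahead=id remaining=[id * num - num ) $]
Step 2: shift id. Stack=[( id] ptr=2 lookahead=* remaining=[* num - num ) $]
Step 3: reduce F->id. Stack=[( F] ptr=2 lookahead=* remaining=[* num - num ) $]
Step 4: reduce T->F. Stack=[( T] ptr=2 lookahead=* remaining=[* num - num ) $]
Step 5: shift *. Stack=[( T *] ptr=3 lookahead=num remaining=[num - num ) $]
Step 6: shift num. Stack=[( T * num] ptr=4 lookahead=- remaining=[- num ) $]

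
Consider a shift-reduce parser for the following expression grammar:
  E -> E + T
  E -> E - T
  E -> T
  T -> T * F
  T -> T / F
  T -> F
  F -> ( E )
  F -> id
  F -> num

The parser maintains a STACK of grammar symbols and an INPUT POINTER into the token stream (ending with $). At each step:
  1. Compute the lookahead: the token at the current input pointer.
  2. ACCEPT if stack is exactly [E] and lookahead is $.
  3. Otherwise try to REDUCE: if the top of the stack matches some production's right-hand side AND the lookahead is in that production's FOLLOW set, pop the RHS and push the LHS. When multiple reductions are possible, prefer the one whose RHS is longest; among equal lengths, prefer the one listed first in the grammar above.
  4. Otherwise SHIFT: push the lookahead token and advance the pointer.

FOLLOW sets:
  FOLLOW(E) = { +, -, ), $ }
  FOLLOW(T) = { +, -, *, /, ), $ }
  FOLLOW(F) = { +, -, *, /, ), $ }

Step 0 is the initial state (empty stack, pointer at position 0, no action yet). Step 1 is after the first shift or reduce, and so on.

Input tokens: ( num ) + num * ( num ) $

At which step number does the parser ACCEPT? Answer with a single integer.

Answer: 24

Derivation:
Step 1: shift (. Stack=[(] ptr=1 lookahead=num remaining=[num ) + num * ( num ) $]
Step 2: shift num. Stack=[( num] ptr=2 lookahead=) remaining=[) + num * ( num ) $]
Step 3: reduce F->num. Stack=[( F] ptr=2 lookahead=) remaining=[) + num * ( num ) $]
Step 4: reduce T->F. Stack=[( T] ptr=2 lookahead=) remaining=[) + num * ( num ) $]
Step 5: reduce E->T. Stack=[( E] ptr=2 lookahead=) remaining=[) + num * ( num ) $]
Step 6: shift ). Stack=[( E )] ptr=3 lookahead=+ remaining=[+ num * ( num ) $]
Step 7: reduce F->( E ). Stack=[F] ptr=3 lookahead=+ remaining=[+ num * ( num ) $]
Step 8: reduce T->F. Stack=[T] ptr=3 lookahead=+ remaining=[+ num * ( num ) $]
Step 9: reduce E->T. Stack=[E] ptr=3 lookahead=+ remaining=[+ num * ( num ) $]
Step 10: shift +. Stack=[E +] ptr=4 lookahead=num remaining=[num * ( num ) $]
Step 11: shift num. Stack=[E + num] ptr=5 lookahead=* remaining=[* ( num ) $]
Step 12: reduce F->num. Stack=[E + F] ptr=5 lookahead=* remaining=[* ( num ) $]
Step 13: reduce T->F. Stack=[E + T] ptr=5 lookahead=* remaining=[* ( num ) $]
Step 14: shift *. Stack=[E + T *] ptr=6 lookahead=( remaining=[( num ) $]
Step 15: shift (. Stack=[E + T * (] ptr=7 lookahead=num remaining=[num ) $]
Step 16: shift num. Stack=[E + T * ( num] ptr=8 lookahead=) remaining=[) $]
Step 17: reduce F->num. Stack=[E + T * ( F] ptr=8 lookahead=) remaining=[) $]
Step 18: reduce T->F. Stack=[E + T * ( T] ptr=8 lookahead=) remaining=[) $]
Step 19: reduce E->T. Stack=[E + T * ( E] ptr=8 lookahead=) remaining=[) $]
Step 20: shift ). Stack=[E + T * ( E )] ptr=9 lookahead=$ remaining=[$]
Step 21: reduce F->( E ). Stack=[E + T * F] ptr=9 lookahead=$ remaining=[$]
Step 22: reduce T->T * F. Stack=[E + T] ptr=9 lookahead=$ remaining=[$]
Step 23: reduce E->E + T. Stack=[E] ptr=9 lookahead=$ remaining=[$]
Step 24: accept. Stack=[E] ptr=9 lookahead=$ remaining=[$]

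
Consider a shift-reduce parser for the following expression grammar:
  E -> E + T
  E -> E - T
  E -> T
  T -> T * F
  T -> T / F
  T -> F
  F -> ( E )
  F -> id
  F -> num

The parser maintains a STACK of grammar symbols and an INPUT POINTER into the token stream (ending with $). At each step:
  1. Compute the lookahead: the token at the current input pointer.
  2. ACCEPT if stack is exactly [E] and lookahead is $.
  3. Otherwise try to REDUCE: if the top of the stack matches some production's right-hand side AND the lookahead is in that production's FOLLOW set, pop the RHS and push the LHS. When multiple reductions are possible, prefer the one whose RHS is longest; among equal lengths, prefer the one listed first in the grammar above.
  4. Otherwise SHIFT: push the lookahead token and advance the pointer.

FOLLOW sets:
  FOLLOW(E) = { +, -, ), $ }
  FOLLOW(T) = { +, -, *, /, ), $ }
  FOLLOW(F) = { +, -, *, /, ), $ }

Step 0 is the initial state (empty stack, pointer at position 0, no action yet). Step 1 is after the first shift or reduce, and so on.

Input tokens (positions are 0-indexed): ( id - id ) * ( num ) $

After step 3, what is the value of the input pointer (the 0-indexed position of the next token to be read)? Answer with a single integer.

Step 1: shift (. Stack=[(] ptr=1 lookahead=id remaining=[id - id ) * ( num ) $]
Step 2: shift id. Stack=[( id] ptr=2 lookahead=- remaining=[- id ) * ( num ) $]
Step 3: reduce F->id. Stack=[( F] ptr=2 lookahead=- remaining=[- id ) * ( num ) $]

Answer: 2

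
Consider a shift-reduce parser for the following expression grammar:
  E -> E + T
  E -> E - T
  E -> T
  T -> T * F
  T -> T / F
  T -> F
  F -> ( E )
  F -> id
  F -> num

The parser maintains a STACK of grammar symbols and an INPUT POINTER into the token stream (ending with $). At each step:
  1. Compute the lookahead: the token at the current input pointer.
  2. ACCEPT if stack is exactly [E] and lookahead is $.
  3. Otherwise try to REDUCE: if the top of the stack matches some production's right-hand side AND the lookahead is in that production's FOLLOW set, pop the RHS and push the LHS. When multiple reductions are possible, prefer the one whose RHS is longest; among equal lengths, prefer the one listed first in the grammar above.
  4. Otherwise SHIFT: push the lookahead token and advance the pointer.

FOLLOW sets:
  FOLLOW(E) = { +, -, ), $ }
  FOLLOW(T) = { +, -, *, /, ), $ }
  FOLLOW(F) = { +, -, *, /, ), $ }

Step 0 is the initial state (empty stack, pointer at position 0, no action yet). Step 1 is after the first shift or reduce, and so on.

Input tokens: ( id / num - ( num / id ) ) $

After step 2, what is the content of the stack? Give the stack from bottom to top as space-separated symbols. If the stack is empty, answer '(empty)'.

Step 1: shift (. Stack=[(] ptr=1 lookahead=id remaining=[id / num - ( num / id ) ) $]
Step 2: shift id. Stack=[( id] ptr=2 lookahead=/ remaining=[/ num - ( num / id ) ) $]

Answer: ( id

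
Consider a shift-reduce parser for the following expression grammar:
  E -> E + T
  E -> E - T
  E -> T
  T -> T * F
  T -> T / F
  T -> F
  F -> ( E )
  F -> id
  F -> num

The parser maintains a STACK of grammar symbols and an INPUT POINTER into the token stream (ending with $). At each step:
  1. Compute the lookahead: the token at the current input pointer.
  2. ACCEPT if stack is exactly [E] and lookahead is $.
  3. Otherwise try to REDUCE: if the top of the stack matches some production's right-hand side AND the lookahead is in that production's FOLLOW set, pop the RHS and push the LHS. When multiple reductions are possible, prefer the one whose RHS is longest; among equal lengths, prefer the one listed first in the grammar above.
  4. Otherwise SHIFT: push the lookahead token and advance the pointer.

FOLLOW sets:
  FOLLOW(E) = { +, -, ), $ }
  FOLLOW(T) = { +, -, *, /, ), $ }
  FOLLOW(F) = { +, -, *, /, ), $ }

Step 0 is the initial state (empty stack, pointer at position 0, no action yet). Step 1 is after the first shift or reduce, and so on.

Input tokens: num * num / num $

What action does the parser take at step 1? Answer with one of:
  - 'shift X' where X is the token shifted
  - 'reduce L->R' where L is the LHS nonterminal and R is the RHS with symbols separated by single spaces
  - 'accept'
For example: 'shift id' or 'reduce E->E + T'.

Step 1: shift num. Stack=[num] ptr=1 lookahead=* remaining=[* num / num $]

Answer: shift num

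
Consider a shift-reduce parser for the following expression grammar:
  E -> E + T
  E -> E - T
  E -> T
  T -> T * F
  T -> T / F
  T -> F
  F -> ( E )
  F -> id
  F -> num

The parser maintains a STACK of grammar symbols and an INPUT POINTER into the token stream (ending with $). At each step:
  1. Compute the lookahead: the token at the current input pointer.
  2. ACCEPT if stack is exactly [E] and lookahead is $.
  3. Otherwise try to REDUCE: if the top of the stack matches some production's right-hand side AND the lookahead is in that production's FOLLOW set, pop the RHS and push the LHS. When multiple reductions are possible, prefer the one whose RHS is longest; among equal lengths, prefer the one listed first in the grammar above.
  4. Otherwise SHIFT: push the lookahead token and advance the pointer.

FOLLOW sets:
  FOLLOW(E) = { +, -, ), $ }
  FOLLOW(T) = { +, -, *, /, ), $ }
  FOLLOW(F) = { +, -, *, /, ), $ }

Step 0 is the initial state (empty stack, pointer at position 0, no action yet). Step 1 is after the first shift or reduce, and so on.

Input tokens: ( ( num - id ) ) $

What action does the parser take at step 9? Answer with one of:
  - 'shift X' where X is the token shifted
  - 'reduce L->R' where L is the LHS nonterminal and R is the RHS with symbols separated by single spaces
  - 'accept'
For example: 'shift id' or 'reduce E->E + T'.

Step 1: shift (. Stack=[(] ptr=1 lookahead=( remaining=[( num - id ) ) $]
Step 2: shift (. Stack=[( (] ptr=2 lookahead=num remaining=[num - id ) ) $]
Step 3: shift num. Stack=[( ( num] ptr=3 lookahead=- remaining=[- id ) ) $]
Step 4: reduce F->num. Stack=[( ( F] ptr=3 lookahead=- remaining=[- id ) ) $]
Step 5: reduce T->F. Stack=[( ( T] ptr=3 lookahead=- remaining=[- id ) ) $]
Step 6: reduce E->T. Stack=[( ( E] ptr=3 lookahead=- remaining=[- id ) ) $]
Step 7: shift -. Stack=[( ( E -] ptr=4 lookahead=id remaining=[id ) ) $]
Step 8: shift id. Stack=[( ( E - id] ptr=5 lookahead=) remaining=[) ) $]
Step 9: reduce F->id. Stack=[( ( E - F] ptr=5 lookahead=) remaining=[) ) $]

Answer: reduce F->id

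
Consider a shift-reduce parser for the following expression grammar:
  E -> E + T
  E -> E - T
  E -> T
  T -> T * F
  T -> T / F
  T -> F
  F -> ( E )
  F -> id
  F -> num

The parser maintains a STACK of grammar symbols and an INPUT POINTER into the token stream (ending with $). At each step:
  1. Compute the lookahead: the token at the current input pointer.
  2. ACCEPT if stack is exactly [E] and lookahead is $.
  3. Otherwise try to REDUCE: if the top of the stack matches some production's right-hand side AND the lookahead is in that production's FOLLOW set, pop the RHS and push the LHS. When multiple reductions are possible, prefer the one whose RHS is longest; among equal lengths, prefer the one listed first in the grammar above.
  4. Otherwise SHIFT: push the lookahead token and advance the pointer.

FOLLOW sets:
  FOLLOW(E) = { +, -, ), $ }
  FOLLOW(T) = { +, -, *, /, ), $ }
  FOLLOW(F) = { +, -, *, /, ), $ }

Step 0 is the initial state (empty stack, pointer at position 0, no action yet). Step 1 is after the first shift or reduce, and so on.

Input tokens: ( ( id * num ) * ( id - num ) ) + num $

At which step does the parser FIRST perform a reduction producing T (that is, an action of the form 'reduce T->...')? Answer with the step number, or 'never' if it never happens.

Step 1: shift (. Stack=[(] ptr=1 lookahead=( remaining=[( id * num ) * ( id - num ) ) + num $]
Step 2: shift (. Stack=[( (] ptr=2 lookahead=id remaining=[id * num ) * ( id - num ) ) + num $]
Step 3: shift id. Stack=[( ( id] ptr=3 lookahead=* remaining=[* num ) * ( id - num ) ) + num $]
Step 4: reduce F->id. Stack=[( ( F] ptr=3 lookahead=* remaining=[* num ) * ( id - num ) ) + num $]
Step 5: reduce T->F. Stack=[( ( T] ptr=3 lookahead=* remaining=[* num ) * ( id - num ) ) + num $]

Answer: 5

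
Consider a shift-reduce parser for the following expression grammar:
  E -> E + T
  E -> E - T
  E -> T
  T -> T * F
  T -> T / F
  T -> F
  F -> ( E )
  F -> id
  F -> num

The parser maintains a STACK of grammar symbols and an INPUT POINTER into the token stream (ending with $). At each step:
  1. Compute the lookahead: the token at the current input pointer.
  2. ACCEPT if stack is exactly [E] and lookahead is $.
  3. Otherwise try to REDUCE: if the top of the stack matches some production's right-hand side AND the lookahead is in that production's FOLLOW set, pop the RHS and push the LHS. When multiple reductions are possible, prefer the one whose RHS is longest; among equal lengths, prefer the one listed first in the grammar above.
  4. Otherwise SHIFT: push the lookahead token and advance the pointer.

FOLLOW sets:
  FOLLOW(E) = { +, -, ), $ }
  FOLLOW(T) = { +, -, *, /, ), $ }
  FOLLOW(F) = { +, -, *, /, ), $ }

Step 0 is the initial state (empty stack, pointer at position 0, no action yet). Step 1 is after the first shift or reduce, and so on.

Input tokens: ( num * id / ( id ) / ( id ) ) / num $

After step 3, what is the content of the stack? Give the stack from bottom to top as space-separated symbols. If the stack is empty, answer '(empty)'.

Step 1: shift (. Stack=[(] ptr=1 lookahead=num remaining=[num * id / ( id ) / ( id ) ) / num $]
Step 2: shift num. Stack=[( num] ptr=2 lookahead=* remaining=[* id / ( id ) / ( id ) ) / num $]
Step 3: reduce F->num. Stack=[( F] ptr=2 lookahead=* remaining=[* id / ( id ) / ( id ) ) / num $]

Answer: ( F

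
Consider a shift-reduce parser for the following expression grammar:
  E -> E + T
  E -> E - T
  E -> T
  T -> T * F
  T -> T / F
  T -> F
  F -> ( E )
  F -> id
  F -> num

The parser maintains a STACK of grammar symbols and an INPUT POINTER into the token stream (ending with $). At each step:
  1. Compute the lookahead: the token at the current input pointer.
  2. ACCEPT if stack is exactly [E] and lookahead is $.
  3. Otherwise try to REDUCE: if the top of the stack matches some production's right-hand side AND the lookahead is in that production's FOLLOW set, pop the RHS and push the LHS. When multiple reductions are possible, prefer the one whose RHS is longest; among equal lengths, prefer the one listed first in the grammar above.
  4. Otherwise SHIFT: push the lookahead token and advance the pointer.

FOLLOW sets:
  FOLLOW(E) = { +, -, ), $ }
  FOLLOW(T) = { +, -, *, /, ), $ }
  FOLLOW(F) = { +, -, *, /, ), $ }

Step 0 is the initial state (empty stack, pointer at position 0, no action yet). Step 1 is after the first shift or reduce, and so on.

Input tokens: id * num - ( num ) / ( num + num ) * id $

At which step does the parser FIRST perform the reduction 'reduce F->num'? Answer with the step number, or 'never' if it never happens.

Step 1: shift id. Stack=[id] ptr=1 lookahead=* remaining=[* num - ( num ) / ( num + num ) * id $]
Step 2: reduce F->id. Stack=[F] ptr=1 lookahead=* remaining=[* num - ( num ) / ( num + num ) * id $]
Step 3: reduce T->F. Stack=[T] ptr=1 lookahead=* remaining=[* num - ( num ) / ( num + num ) * id $]
Step 4: shift *. Stack=[T *] ptr=2 lookahead=num remaining=[num - ( num ) / ( num + num ) * id $]
Step 5: shift num. Stack=[T * num] ptr=3 lookahead=- remaining=[- ( num ) / ( num + num ) * id $]
Step 6: reduce F->num. Stack=[T * F] ptr=3 lookahead=- remaining=[- ( num ) / ( num + num ) * id $]

Answer: 6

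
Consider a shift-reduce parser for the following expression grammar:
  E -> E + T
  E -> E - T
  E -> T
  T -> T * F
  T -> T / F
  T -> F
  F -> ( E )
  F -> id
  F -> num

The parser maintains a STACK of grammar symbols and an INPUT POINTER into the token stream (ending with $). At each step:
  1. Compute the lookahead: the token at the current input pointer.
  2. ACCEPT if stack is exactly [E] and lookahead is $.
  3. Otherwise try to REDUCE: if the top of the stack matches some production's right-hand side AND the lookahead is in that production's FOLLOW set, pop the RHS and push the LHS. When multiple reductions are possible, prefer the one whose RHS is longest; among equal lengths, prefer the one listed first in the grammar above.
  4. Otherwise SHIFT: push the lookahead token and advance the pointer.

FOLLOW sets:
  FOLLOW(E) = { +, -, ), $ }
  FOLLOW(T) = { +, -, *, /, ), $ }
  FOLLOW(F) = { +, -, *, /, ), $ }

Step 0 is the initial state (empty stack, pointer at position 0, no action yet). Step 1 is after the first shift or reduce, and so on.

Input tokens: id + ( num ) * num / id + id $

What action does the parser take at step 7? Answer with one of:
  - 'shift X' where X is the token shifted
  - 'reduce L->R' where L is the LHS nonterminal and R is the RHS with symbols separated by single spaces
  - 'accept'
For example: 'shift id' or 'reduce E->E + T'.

Step 1: shift id. Stack=[id] ptr=1 lookahead=+ remaining=[+ ( num ) * num / id + id $]
Step 2: reduce F->id. Stack=[F] ptr=1 lookahead=+ remaining=[+ ( num ) * num / id + id $]
Step 3: reduce T->F. Stack=[T] ptr=1 lookahead=+ remaining=[+ ( num ) * num / id + id $]
Step 4: reduce E->T. Stack=[E] ptr=1 lookahead=+ remaining=[+ ( num ) * num / id + id $]
Step 5: shift +. Stack=[E +] ptr=2 lookahead=( remaining=[( num ) * num / id + id $]
Step 6: shift (. Stack=[E + (] ptr=3 lookahead=num remaining=[num ) * num / id + id $]
Step 7: shift num. Stack=[E + ( num] ptr=4 lookahead=) remaining=[) * num / id + id $]

Answer: shift num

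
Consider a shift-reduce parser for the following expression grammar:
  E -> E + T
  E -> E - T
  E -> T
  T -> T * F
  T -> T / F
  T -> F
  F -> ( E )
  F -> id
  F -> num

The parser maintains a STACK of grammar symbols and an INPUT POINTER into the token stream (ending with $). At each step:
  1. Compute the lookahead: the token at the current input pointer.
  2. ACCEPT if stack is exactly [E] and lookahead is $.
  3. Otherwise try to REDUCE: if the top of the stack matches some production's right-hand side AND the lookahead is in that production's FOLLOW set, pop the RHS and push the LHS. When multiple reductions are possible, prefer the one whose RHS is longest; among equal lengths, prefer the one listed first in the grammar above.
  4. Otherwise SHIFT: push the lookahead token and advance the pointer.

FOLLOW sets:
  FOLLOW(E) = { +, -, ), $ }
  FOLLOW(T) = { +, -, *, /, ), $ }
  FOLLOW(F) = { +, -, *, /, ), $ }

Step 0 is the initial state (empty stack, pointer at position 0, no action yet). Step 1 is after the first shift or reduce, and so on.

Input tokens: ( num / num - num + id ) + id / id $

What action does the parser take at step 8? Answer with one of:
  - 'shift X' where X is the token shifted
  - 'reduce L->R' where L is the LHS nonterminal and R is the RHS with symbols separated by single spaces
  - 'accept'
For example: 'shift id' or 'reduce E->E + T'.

Answer: reduce T->T / F

Derivation:
Step 1: shift (. Stack=[(] ptr=1 lookahead=num remaining=[num / num - num + id ) + id / id $]
Step 2: shift num. Stack=[( num] ptr=2 lookahead=/ remaining=[/ num - num + id ) + id / id $]
Step 3: reduce F->num. Stack=[( F] ptr=2 lookahead=/ remaining=[/ num - num + id ) + id / id $]
Step 4: reduce T->F. Stack=[( T] ptr=2 lookahead=/ remaining=[/ num - num + id ) + id / id $]
Step 5: shift /. Stack=[( T /] ptr=3 lookahead=num remaining=[num - num + id ) + id / id $]
Step 6: shift num. Stack=[( T / num] ptr=4 lookahead=- remaining=[- num + id ) + id / id $]
Step 7: reduce F->num. Stack=[( T / F] ptr=4 lookahead=- remaining=[- num + id ) + id / id $]
Step 8: reduce T->T / F. Stack=[( T] ptr=4 lookahead=- remaining=[- num + id ) + id / id $]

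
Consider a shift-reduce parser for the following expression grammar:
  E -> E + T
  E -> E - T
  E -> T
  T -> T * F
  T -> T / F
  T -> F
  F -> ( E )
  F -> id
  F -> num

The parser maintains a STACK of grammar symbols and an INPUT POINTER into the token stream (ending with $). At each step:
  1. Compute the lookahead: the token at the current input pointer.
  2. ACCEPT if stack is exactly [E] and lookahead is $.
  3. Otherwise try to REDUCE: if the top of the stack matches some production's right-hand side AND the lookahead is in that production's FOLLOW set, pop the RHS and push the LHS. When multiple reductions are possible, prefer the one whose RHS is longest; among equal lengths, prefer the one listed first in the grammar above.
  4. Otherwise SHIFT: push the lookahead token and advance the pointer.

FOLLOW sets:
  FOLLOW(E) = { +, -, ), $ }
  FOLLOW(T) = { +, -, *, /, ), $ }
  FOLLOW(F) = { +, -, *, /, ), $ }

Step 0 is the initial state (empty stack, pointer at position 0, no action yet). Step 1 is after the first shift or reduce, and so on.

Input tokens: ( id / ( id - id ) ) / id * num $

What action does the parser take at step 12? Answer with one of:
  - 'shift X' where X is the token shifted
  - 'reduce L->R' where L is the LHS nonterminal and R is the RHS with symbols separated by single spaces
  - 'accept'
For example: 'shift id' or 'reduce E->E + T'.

Step 1: shift (. Stack=[(] ptr=1 lookahead=id remaining=[id / ( id - id ) ) / id * num $]
Step 2: shift id. Stack=[( id] ptr=2 lookahead=/ remaining=[/ ( id - id ) ) / id * num $]
Step 3: reduce F->id. Stack=[( F] ptr=2 lookahead=/ remaining=[/ ( id - id ) ) / id * num $]
Step 4: reduce T->F. Stack=[( T] ptr=2 lookahead=/ remaining=[/ ( id - id ) ) / id * num $]
Step 5: shift /. Stack=[( T /] ptr=3 lookahead=( remaining=[( id - id ) ) / id * num $]
Step 6: shift (. Stack=[( T / (] ptr=4 lookahead=id remaining=[id - id ) ) / id * num $]
Step 7: shift id. Stack=[( T / ( id] ptr=5 lookahead=- remaining=[- id ) ) / id * num $]
Step 8: reduce F->id. Stack=[( T / ( F] ptr=5 lookahead=- remaining=[- id ) ) / id * num $]
Step 9: reduce T->F. Stack=[( T / ( T] ptr=5 lookahead=- remaining=[- id ) ) / id * num $]
Step 10: reduce E->T. Stack=[( T / ( E] ptr=5 lookahead=- remaining=[- id ) ) / id * num $]
Step 11: shift -. Stack=[( T / ( E -] ptr=6 lookahead=id remaining=[id ) ) / id * num $]
Step 12: shift id. Stack=[( T / ( E - id] ptr=7 lookahead=) remaining=[) ) / id * num $]

Answer: shift id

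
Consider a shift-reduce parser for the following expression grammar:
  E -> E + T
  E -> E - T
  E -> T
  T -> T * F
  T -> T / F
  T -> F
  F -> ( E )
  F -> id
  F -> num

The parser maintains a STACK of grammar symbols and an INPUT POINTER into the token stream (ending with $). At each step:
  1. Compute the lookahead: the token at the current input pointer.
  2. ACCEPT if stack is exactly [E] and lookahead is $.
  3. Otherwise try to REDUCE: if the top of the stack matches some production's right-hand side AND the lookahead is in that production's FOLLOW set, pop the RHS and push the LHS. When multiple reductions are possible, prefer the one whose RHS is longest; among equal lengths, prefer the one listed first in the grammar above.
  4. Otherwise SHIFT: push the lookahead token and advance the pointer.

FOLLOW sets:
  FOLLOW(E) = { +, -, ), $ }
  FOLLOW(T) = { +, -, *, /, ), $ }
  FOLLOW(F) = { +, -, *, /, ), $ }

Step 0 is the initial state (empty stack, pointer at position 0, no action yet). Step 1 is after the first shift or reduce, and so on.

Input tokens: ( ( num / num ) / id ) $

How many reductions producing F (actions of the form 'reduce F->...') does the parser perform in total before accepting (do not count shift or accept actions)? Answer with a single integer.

Answer: 5

Derivation:
Step 1: shift (. Stack=[(] ptr=1 lookahead=( remaining=[( num / num ) / id ) $]
Step 2: shift (. Stack=[( (] ptr=2 lookahead=num remaining=[num / num ) / id ) $]
Step 3: shift num. Stack=[( ( num] ptr=3 lookahead=/ remaining=[/ num ) / id ) $]
Step 4: reduce F->num. Stack=[( ( F] ptr=3 lookahead=/ remaining=[/ num ) / id ) $]
Step 5: reduce T->F. Stack=[( ( T] ptr=3 lookahead=/ remaining=[/ num ) / id ) $]
Step 6: shift /. Stack=[( ( T /] ptr=4 lookahead=num remaining=[num ) / id ) $]
Step 7: shift num. Stack=[( ( T / num] ptr=5 lookahead=) remaining=[) / id ) $]
Step 8: reduce F->num. Stack=[( ( T / F] ptr=5 lookahead=) remaining=[) / id ) $]
Step 9: reduce T->T / F. Stack=[( ( T] ptr=5 lookahead=) remaining=[) / id ) $]
Step 10: reduce E->T. Stack=[( ( E] ptr=5 lookahead=) remaining=[) / id ) $]
Step 11: shift ). Stack=[( ( E )] ptr=6 lookahead=/ remaining=[/ id ) $]
Step 12: reduce F->( E ). Stack=[( F] ptr=6 lookahead=/ remaining=[/ id ) $]
Step 13: reduce T->F. Stack=[( T] ptr=6 lookahead=/ remaining=[/ id ) $]
Step 14: shift /. Stack=[( T /] ptr=7 lookahead=id remaining=[id ) $]
Step 15: shift id. Stack=[( T / id] ptr=8 lookahead=) remaining=[) $]
Step 16: reduce F->id. Stack=[( T / F] ptr=8 lookahead=) remaining=[) $]
Step 17: reduce T->T / F. Stack=[( T] ptr=8 lookahead=) remaining=[) $]
Step 18: reduce E->T. Stack=[( E] ptr=8 lookahead=) remaining=[) $]
Step 19: shift ). Stack=[( E )] ptr=9 lookahead=$ remaining=[$]
Step 20: reduce F->( E ). Stack=[F] ptr=9 lookahead=$ remaining=[$]
Step 21: reduce T->F. Stack=[T] ptr=9 lookahead=$ remaining=[$]
Step 22: reduce E->T. Stack=[E] ptr=9 lookahead=$ remaining=[$]
Step 23: accept. Stack=[E] ptr=9 lookahead=$ remaining=[$]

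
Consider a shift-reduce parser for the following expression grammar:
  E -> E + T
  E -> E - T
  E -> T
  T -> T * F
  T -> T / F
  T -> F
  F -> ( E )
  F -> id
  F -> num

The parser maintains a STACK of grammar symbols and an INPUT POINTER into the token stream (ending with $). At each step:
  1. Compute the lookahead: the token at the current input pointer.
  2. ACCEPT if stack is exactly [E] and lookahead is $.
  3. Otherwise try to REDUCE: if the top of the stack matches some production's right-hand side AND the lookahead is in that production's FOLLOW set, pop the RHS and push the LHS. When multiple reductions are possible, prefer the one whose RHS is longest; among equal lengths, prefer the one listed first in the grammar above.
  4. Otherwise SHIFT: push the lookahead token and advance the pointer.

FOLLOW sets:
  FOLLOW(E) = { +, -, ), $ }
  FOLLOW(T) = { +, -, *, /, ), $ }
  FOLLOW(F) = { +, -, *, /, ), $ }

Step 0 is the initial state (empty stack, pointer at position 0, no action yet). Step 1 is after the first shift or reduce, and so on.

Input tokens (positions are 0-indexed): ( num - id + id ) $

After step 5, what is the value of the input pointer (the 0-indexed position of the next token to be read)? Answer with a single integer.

Step 1: shift (. Stack=[(] ptr=1 lookahead=num remaining=[num - id + id ) $]
Step 2: shift num. Stack=[( num] ptr=2 lookahead=- remaining=[- id + id ) $]
Step 3: reduce F->num. Stack=[( F] ptr=2 lookahead=- remaining=[- id + id ) $]
Step 4: reduce T->F. Stack=[( T] ptr=2 lookahead=- remaining=[- id + id ) $]
Step 5: reduce E->T. Stack=[( E] ptr=2 lookahead=- remaining=[- id + id ) $]

Answer: 2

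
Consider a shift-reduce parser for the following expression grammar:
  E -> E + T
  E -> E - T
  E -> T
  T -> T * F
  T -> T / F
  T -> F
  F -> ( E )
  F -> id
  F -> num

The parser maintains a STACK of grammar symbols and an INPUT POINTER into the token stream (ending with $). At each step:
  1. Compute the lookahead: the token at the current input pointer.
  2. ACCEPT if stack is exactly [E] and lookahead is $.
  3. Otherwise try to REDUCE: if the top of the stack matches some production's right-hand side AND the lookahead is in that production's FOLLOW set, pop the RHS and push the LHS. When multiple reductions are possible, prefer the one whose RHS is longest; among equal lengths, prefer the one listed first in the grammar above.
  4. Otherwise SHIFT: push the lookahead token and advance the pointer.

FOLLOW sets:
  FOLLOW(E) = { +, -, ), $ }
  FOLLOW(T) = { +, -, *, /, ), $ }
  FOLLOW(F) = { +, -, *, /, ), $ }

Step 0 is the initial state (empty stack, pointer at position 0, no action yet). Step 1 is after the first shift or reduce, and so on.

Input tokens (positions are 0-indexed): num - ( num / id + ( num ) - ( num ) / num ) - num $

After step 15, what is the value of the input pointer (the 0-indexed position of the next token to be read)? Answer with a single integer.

Step 1: shift num. Stack=[num] ptr=1 lookahead=- remaining=[- ( num / id + ( num ) - ( num ) / num ) - num $]
Step 2: reduce F->num. Stack=[F] ptr=1 lookahead=- remaining=[- ( num / id + ( num ) - ( num ) / num ) - num $]
Step 3: reduce T->F. Stack=[T] ptr=1 lookahead=- remaining=[- ( num / id + ( num ) - ( num ) / num ) - num $]
Step 4: reduce E->T. Stack=[E] ptr=1 lookahead=- remaining=[- ( num / id + ( num ) - ( num ) / num ) - num $]
Step 5: shift -. Stack=[E -] ptr=2 lookahead=( remaining=[( num / id + ( num ) - ( num ) / num ) - num $]
Step 6: shift (. Stack=[E - (] ptr=3 lookahead=num remaining=[num / id + ( num ) - ( num ) / num ) - num $]
Step 7: shift num. Stack=[E - ( num] ptr=4 lookahead=/ remaining=[/ id + ( num ) - ( num ) / num ) - num $]
Step 8: reduce F->num. Stack=[E - ( F] ptr=4 lookahead=/ remaining=[/ id + ( num ) - ( num ) / num ) - num $]
Step 9: reduce T->F. Stack=[E - ( T] ptr=4 lookahead=/ remaining=[/ id + ( num ) - ( num ) / num ) - num $]
Step 10: shift /. Stack=[E - ( T /] ptr=5 lookahead=id remaining=[id + ( num ) - ( num ) / num ) - num $]
Step 11: shift id. Stack=[E - ( T / id] ptr=6 lookahead=+ remaining=[+ ( num ) - ( num ) / num ) - num $]
Step 12: reduce F->id. Stack=[E - ( T / F] ptr=6 lookahead=+ remaining=[+ ( num ) - ( num ) / num ) - num $]
Step 13: reduce T->T / F. Stack=[E - ( T] ptr=6 lookahead=+ remaining=[+ ( num ) - ( num ) / num ) - num $]
Step 14: reduce E->T. Stack=[E - ( E] ptr=6 lookahead=+ remaining=[+ ( num ) - ( num ) / num ) - num $]
Step 15: shift +. Stack=[E - ( E +] ptr=7 lookahead=( remaining=[( num ) - ( num ) / num ) - num $]

Answer: 7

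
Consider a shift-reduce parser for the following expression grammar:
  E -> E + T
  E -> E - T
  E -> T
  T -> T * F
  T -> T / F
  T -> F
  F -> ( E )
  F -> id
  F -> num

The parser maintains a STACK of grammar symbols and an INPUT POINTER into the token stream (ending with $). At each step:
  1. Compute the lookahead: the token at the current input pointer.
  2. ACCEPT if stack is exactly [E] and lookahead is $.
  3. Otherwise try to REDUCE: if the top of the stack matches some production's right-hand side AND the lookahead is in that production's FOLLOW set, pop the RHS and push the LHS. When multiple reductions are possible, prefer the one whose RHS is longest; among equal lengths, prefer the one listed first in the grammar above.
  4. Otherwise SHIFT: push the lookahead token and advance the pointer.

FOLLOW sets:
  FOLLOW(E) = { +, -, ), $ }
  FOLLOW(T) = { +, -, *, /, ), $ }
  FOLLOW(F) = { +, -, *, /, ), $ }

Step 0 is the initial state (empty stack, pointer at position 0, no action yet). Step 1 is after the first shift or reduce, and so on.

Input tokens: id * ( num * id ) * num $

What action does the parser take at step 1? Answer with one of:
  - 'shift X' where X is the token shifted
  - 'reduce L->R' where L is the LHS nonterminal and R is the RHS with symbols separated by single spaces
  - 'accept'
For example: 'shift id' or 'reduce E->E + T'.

Step 1: shift id. Stack=[id] ptr=1 lookahead=* remaining=[* ( num * id ) * num $]

Answer: shift id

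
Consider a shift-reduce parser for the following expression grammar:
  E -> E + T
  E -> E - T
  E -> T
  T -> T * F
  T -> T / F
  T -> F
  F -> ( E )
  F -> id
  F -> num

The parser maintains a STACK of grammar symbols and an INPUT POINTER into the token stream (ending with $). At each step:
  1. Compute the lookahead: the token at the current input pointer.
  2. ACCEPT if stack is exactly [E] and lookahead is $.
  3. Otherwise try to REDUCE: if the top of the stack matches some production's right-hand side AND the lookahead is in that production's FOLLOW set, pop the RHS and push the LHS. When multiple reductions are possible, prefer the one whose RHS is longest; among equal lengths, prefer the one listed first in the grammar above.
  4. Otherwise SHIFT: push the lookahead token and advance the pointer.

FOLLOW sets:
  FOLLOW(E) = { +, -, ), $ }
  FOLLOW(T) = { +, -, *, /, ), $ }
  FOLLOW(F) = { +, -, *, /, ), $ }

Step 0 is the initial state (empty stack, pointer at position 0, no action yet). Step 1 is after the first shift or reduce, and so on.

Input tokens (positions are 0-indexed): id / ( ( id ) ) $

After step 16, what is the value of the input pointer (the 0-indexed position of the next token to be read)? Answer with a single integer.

Step 1: shift id. Stack=[id] ptr=1 lookahead=/ remaining=[/ ( ( id ) ) $]
Step 2: reduce F->id. Stack=[F] ptr=1 lookahead=/ remaining=[/ ( ( id ) ) $]
Step 3: reduce T->F. Stack=[T] ptr=1 lookahead=/ remaining=[/ ( ( id ) ) $]
Step 4: shift /. Stack=[T /] ptr=2 lookahead=( remaining=[( ( id ) ) $]
Step 5: shift (. Stack=[T / (] ptr=3 lookahead=( remaining=[( id ) ) $]
Step 6: shift (. Stack=[T / ( (] ptr=4 lookahead=id remaining=[id ) ) $]
Step 7: shift id. Stack=[T / ( ( id] ptr=5 lookahead=) remaining=[) ) $]
Step 8: reduce F->id. Stack=[T / ( ( F] ptr=5 lookahead=) remaining=[) ) $]
Step 9: reduce T->F. Stack=[T / ( ( T] ptr=5 lookahead=) remaining=[) ) $]
Step 10: reduce E->T. Stack=[T / ( ( E] ptr=5 lookahead=) remaining=[) ) $]
Step 11: shift ). Stack=[T / ( ( E )] ptr=6 lookahead=) remaining=[) $]
Step 12: reduce F->( E ). Stack=[T / ( F] ptr=6 lookahead=) remaining=[) $]
Step 13: reduce T->F. Stack=[T / ( T] ptr=6 lookahead=) remaining=[) $]
Step 14: reduce E->T. Stack=[T / ( E] ptr=6 lookahead=) remaining=[) $]
Step 15: shift ). Stack=[T / ( E )] ptr=7 lookahead=$ remaining=[$]
Step 16: reduce F->( E ). Stack=[T / F] ptr=7 lookahead=$ remaining=[$]

Answer: 7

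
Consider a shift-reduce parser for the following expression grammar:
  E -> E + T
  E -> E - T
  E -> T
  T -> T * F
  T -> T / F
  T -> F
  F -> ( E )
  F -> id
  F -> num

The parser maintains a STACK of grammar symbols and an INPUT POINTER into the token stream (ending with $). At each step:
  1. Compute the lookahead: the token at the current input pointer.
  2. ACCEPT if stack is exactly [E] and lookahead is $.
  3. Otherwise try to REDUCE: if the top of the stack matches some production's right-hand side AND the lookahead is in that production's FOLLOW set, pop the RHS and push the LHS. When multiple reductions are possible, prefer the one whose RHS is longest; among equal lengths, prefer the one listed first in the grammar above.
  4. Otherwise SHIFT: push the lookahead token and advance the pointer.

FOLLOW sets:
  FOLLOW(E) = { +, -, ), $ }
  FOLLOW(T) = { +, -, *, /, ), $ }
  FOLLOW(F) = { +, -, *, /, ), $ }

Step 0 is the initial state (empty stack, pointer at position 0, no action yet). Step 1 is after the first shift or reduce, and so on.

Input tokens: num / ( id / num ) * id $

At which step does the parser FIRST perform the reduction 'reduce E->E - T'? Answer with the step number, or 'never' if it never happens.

Answer: never

Derivation:
Step 1: shift num. Stack=[num] ptr=1 lookahead=/ remaining=[/ ( id / num ) * id $]
Step 2: reduce F->num. Stack=[F] ptr=1 lookahead=/ remaining=[/ ( id / num ) * id $]
Step 3: reduce T->F. Stack=[T] ptr=1 lookahead=/ remaining=[/ ( id / num ) * id $]
Step 4: shift /. Stack=[T /] ptr=2 lookahead=( remaining=[( id / num ) * id $]
Step 5: shift (. Stack=[T / (] ptr=3 lookahead=id remaining=[id / num ) * id $]
Step 6: shift id. Stack=[T / ( id] ptr=4 lookahead=/ remaining=[/ num ) * id $]
Step 7: reduce F->id. Stack=[T / ( F] ptr=4 lookahead=/ remaining=[/ num ) * id $]
Step 8: reduce T->F. Stack=[T / ( T] ptr=4 lookahead=/ remaining=[/ num ) * id $]
Step 9: shift /. Stack=[T / ( T /] ptr=5 lookahead=num remaining=[num ) * id $]
Step 10: shift num. Stack=[T / ( T / num] ptr=6 lookahead=) remaining=[) * id $]
Step 11: reduce F->num. Stack=[T / ( T / F] ptr=6 lookahead=) remaining=[) * id $]
Step 12: reduce T->T / F. Stack=[T / ( T] ptr=6 lookahead=) remaining=[) * id $]
Step 13: reduce E->T. Stack=[T / ( E] ptr=6 lookahead=) remaining=[) * id $]
Step 14: shift ). Stack=[T / ( E )] ptr=7 lookahead=* remaining=[* id $]
Step 15: reduce F->( E ). Stack=[T / F] ptr=7 lookahead=* remaining=[* id $]
Step 16: reduce T->T / F. Stack=[T] ptr=7 lookahead=* remaining=[* id $]
Step 17: shift *. Stack=[T *] ptr=8 lookahead=id remaining=[id $]
Step 18: shift id. Stack=[T * id] ptr=9 lookahead=$ remaining=[$]
Step 19: reduce F->id. Stack=[T * F] ptr=9 lookahead=$ remaining=[$]
Step 20: reduce T->T * F. Stack=[T] ptr=9 lookahead=$ remaining=[$]
Step 21: reduce E->T. Stack=[E] ptr=9 lookahead=$ remaining=[$]
Step 22: accept. Stack=[E] ptr=9 lookahead=$ remaining=[$]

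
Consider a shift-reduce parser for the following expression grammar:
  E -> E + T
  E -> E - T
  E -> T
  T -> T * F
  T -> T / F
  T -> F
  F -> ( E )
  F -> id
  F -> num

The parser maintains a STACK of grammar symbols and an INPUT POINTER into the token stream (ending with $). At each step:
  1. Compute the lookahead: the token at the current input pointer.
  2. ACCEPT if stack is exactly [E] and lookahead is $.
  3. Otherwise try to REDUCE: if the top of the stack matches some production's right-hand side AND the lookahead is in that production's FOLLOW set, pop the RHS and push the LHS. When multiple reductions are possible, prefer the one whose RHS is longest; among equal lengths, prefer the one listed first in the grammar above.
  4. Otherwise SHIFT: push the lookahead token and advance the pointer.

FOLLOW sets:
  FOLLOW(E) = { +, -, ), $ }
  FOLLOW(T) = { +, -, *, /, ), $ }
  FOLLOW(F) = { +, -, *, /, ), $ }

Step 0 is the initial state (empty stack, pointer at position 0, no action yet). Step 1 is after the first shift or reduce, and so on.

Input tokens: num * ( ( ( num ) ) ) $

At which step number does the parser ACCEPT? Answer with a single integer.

Step 1: shift num. Stack=[num] ptr=1 lookahead=* remaining=[* ( ( ( num ) ) ) $]
Step 2: reduce F->num. Stack=[F] ptr=1 lookahead=* remaining=[* ( ( ( num ) ) ) $]
Step 3: reduce T->F. Stack=[T] ptr=1 lookahead=* remaining=[* ( ( ( num ) ) ) $]
Step 4: shift *. Stack=[T *] ptr=2 lookahead=( remaining=[( ( ( num ) ) ) $]
Step 5: shift (. Stack=[T * (] ptr=3 lookahead=( remaining=[( ( num ) ) ) $]
Step 6: shift (. Stack=[T * ( (] ptr=4 lookahead=( remaining=[( num ) ) ) $]
Step 7: shift (. Stack=[T * ( ( (] ptr=5 lookahead=num remaining=[num ) ) ) $]
Step 8: shift num. Stack=[T * ( ( ( num] ptr=6 lookahead=) remaining=[) ) ) $]
Step 9: reduce F->num. Stack=[T * ( ( ( F] ptr=6 lookahead=) remaining=[) ) ) $]
Step 10: reduce T->F. Stack=[T * ( ( ( T] ptr=6 lookahead=) remaining=[) ) ) $]
Step 11: reduce E->T. Stack=[T * ( ( ( E] ptr=6 lookahead=) remaining=[) ) ) $]
Step 12: shift ). Stack=[T * ( ( ( E )] ptr=7 lookahead=) remaining=[) ) $]
Step 13: reduce F->( E ). Stack=[T * ( ( F] ptr=7 lookahead=) remaining=[) ) $]
Step 14: reduce T->F. Stack=[T * ( ( T] ptr=7 lookahead=) remaining=[) ) $]
Step 15: reduce E->T. Stack=[T * ( ( E] ptr=7 lookahead=) remaining=[) ) $]
Step 16: shift ). Stack=[T * ( ( E )] ptr=8 lookahead=) remaining=[) $]
Step 17: reduce F->( E ). Stack=[T * ( F] ptr=8 lookahead=) remaining=[) $]
Step 18: reduce T->F. Stack=[T * ( T] ptr=8 lookahead=) remaining=[) $]
Step 19: reduce E->T. Stack=[T * ( E] ptr=8 lookahead=) remaining=[) $]
Step 20: shift ). Stack=[T * ( E )] ptr=9 lookahead=$ remaining=[$]
Step 21: reduce F->( E ). Stack=[T * F] ptr=9 lookahead=$ remaining=[$]
Step 22: reduce T->T * F. Stack=[T] ptr=9 lookahead=$ remaining=[$]
Step 23: reduce E->T. Stack=[E] ptr=9 lookahead=$ remaining=[$]
Step 24: accept. Stack=[E] ptr=9 lookahead=$ remaining=[$]

Answer: 24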